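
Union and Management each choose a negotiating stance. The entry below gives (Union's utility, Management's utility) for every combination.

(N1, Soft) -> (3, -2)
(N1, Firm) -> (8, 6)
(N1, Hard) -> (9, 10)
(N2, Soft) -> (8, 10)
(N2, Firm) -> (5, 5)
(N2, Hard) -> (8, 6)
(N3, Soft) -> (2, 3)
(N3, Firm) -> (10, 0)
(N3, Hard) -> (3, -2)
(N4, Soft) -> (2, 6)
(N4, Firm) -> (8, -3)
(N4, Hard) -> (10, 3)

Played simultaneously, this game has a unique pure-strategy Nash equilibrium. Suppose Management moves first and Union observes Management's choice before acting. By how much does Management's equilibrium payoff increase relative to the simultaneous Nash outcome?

0

Union best-responds to each possible Management move:
- Soft → Union plays N2 (best of 3, 8, 2, 2); Management gets 10.
- Firm → Union plays N3 (best of 8, 5, 10, 8); Management gets 0.
- Hard → Union plays N4 (best of 9, 8, 3, 10); Management gets 3.
Among 10, 0, 3, the best is 10 at Soft. Subgame-perfect outcome: (N2, Soft) with payoffs (8, 10).
Under simultaneous play:
Union's best replies: Soft→N2; Firm→N3; Hard→N4.
Management's best replies: N1→Hard; N2→Soft; N3→Soft; N4→Soft.
Only (N2, Soft) has each player best-responding; Nash payoffs (8, 10).
Management's commitment gain: 10 − 10 = 0.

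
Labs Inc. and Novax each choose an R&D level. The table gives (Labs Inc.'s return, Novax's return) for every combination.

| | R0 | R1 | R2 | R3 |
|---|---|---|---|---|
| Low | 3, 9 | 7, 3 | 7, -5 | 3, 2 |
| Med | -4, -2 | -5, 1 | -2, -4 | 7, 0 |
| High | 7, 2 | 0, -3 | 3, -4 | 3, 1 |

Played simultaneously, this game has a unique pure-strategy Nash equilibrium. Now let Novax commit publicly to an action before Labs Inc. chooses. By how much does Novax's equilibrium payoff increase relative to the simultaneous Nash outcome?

1

Solve by backward induction (Novax leads).
- R0: Labs Inc. compares 3, -4, 7 and picks High; Novax would get 2.
- R1: Labs Inc. compares 7, -5, 0 and picks Low; Novax would get 3.
- R2: Labs Inc. compares 7, -2, 3 and picks Low; Novax would get -5.
- R3: Labs Inc. compares 3, 7, 3 and picks Med; Novax would get 0.
Among 2, 3, -5, 0, the best is 3 at R1. Subgame-perfect outcome: (Low, R1) with payoffs (7, 3).
Now find the simultaneous Nash equilibrium.
Labs Inc.'s best replies: R0→High; R1→Low; R2→Low; R3→Med.
Novax's best replies: Low→R0; Med→R1; High→R0.
The unique mutual best reply is (High, R0), giving (7, 2).
Novax's commitment gain: 3 − 2 = 1.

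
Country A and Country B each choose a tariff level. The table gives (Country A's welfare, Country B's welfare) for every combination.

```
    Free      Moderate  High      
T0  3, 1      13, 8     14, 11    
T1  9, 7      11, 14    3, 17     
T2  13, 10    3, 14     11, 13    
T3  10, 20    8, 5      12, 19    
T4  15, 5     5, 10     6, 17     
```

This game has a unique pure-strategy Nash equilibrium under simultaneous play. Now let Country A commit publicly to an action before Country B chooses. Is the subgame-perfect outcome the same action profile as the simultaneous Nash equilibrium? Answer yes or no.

Work backward from Country B's decision.
- T0: BR = High, leader payoff 14.
- T1: BR = High, leader payoff 3.
- T2: BR = Moderate, leader payoff 3.
- T3: BR = Free, leader payoff 10.
- T4: BR = High, leader payoff 6.
Maximizing over 14, 3, 3, 10, 6, Country A chooses T0. Subgame-perfect outcome: (T0, High) with payoffs (14, 11).
Now find the simultaneous Nash equilibrium.
Country A's best replies: Free→T4; Moderate→T0; High→T0.
Country B's best replies: T0→High; T1→High; T2→Moderate; T3→Free; T4→High.
Only (T0, High) has each player best-responding; Nash payoffs (14, 11).
Sequential outcome (T0, High) coincides with the Nash profile (T0, High).

yes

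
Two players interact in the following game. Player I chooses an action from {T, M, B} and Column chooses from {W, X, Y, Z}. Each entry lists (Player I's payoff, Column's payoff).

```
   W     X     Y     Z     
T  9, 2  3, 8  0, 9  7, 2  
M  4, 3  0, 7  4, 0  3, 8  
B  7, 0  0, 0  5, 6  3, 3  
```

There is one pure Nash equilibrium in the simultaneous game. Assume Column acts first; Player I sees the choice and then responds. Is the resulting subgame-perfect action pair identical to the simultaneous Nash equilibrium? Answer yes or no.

no

Work backward from Player I's decision.
- W: Player I compares 9, 4, 7 and picks T; Column would get 2.
- X: Player I compares 3, 0, 0 and picks T; Column would get 8.
- Y: Player I compares 0, 4, 5 and picks B; Column would get 6.
- Z: Player I compares 7, 3, 3 and picks T; Column would get 2.
Maximizing over 2, 8, 6, 2, Column chooses X. Subgame-perfect outcome: (T, X) with payoffs (3, 8).
Now find the simultaneous Nash equilibrium.
Player I's best replies: W→T; X→T; Y→B; Z→T.
Column's best replies: T→Y; M→Z; B→Y.
Only (B, Y) has each player best-responding; Nash payoffs (5, 6).
Sequential outcome (T, X) differs from the Nash profile (B, Y).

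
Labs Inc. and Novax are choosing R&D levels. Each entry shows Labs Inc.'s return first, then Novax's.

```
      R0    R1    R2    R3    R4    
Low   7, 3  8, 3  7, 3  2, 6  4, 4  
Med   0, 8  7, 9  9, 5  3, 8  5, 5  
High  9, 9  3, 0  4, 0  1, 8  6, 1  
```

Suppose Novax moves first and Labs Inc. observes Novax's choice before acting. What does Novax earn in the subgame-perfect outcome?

Labs Inc. best-responds to each possible Novax move:
- R0: BR = High, leader payoff 9.
- R1: BR = Low, leader payoff 3.
- R2: BR = Med, leader payoff 5.
- R3: BR = Med, leader payoff 8.
- R4: BR = High, leader payoff 1.
Novax's induced payoffs are 9, 3, 5, 8, 1, so Novax commits to R0. Subgame-perfect outcome: (High, R0) with payoffs (9, 9).

9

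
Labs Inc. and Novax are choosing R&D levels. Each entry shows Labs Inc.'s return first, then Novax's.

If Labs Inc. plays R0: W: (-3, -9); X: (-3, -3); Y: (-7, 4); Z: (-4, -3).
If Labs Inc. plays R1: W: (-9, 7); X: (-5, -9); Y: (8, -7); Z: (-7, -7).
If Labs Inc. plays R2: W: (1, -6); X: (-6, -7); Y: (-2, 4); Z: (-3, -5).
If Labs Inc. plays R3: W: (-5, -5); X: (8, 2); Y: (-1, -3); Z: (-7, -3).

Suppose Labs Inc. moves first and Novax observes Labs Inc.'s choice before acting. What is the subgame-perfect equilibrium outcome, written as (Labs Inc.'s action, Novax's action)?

(R3, X)

Work backward from Novax's decision.
- R0: BR = Y, leader payoff -7.
- R1: BR = W, leader payoff -9.
- R2: BR = Y, leader payoff -2.
- R3: BR = X, leader payoff 8.
Labs Inc.'s induced payoffs are -7, -9, -2, 8, so Labs Inc. commits to R3. Subgame-perfect outcome: (R3, X) with payoffs (8, 2).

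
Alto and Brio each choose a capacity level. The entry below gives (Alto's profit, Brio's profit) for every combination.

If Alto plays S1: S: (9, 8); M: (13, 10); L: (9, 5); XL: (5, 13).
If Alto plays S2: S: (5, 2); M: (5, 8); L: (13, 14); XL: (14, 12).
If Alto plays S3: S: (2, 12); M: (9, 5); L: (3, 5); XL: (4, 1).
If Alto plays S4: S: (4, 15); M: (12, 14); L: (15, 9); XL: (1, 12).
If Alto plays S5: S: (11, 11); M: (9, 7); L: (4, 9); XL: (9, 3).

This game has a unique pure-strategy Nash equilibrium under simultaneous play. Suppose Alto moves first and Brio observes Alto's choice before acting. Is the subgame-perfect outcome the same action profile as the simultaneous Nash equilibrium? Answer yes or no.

no

Work backward from Brio's decision.
- S1 → Brio plays XL (best of 8, 10, 5, 13); Alto gets 5.
- S2 → Brio plays L (best of 2, 8, 14, 12); Alto gets 13.
- S3 → Brio plays S (best of 12, 5, 5, 1); Alto gets 2.
- S4 → Brio plays S (best of 15, 14, 9, 12); Alto gets 4.
- S5 → Brio plays S (best of 11, 7, 9, 3); Alto gets 11.
Alto's induced payoffs are 5, 13, 2, 4, 11, so Alto commits to S2. Subgame-perfect outcome: (S2, L) with payoffs (13, 14).
For the simultaneous game, intersect best replies.
Alto's best replies: S→S5; M→S1; L→S4; XL→S2.
Brio's best replies: S1→XL; S2→L; S3→S; S4→S; S5→S.
The unique mutual best reply is (S5, S), giving (11, 11).
Sequential outcome (S2, L) differs from the Nash profile (S5, S).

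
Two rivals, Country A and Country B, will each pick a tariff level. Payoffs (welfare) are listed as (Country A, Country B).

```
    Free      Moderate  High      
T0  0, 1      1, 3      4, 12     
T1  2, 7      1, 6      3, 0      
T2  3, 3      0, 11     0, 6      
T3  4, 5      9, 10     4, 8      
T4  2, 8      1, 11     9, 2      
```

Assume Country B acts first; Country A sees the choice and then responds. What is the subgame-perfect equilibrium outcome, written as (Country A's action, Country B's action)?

(T3, Moderate)

Work backward from Country A's decision.
- Free: BR = T3, leader payoff 5.
- Moderate: BR = T3, leader payoff 10.
- High: BR = T4, leader payoff 2.
Country B's induced payoffs are 5, 10, 2, so Country B commits to Moderate. Subgame-perfect outcome: (T3, Moderate) with payoffs (9, 10).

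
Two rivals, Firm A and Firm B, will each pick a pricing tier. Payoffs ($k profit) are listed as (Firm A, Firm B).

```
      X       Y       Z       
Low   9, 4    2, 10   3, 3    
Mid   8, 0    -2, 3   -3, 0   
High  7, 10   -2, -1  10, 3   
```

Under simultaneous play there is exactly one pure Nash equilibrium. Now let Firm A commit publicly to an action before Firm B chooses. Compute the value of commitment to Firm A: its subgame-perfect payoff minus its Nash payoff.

Solve by backward induction (Firm A leads).
- Low: BR = Y, leader payoff 2.
- Mid: BR = Y, leader payoff -2.
- High: BR = X, leader payoff 7.
Among 2, -2, 7, the best is 7 at High. Subgame-perfect outcome: (High, X) with payoffs (7, 10).
For the simultaneous game, intersect best replies.
Firm A's best replies: X→Low; Y→Low; Z→High.
Firm B's best replies: Low→Y; Mid→Y; High→X.
Only (Low, Y) has each player best-responding; Nash payoffs (2, 10).
Firm A's commitment gain: 7 − 2 = 5.

5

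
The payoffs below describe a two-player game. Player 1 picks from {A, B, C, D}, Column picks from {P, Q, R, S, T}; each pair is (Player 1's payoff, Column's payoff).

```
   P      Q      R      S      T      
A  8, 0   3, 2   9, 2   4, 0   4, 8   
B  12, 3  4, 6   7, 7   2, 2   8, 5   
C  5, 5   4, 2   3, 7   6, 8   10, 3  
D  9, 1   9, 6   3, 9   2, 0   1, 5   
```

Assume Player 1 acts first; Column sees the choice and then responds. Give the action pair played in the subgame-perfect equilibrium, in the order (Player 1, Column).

Work backward from Column's decision.
- A: Column compares 0, 2, 2, 0, 8 and picks T; Player 1 would get 4.
- B: Column compares 3, 6, 7, 2, 5 and picks R; Player 1 would get 7.
- C: Column compares 5, 2, 7, 8, 3 and picks S; Player 1 would get 6.
- D: Column compares 1, 6, 9, 0, 5 and picks R; Player 1 would get 3.
Player 1's induced payoffs are 4, 7, 6, 3, so Player 1 commits to B. Subgame-perfect outcome: (B, R) with payoffs (7, 7).

(B, R)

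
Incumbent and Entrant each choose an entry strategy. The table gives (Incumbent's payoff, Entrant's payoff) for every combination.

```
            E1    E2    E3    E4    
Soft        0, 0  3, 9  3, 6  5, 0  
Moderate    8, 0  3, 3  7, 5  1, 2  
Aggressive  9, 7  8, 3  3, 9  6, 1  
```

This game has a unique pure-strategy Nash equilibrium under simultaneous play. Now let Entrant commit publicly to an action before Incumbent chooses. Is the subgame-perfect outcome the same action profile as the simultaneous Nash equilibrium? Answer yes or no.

no

Solve by backward induction (Entrant leads).
- E1: BR = Aggressive, leader payoff 7.
- E2: BR = Aggressive, leader payoff 3.
- E3: BR = Moderate, leader payoff 5.
- E4: BR = Aggressive, leader payoff 1.
Entrant's induced payoffs are 7, 3, 5, 1, so Entrant commits to E1. Subgame-perfect outcome: (Aggressive, E1) with payoffs (9, 7).
Now find the simultaneous Nash equilibrium.
Incumbent's best replies: E1→Aggressive; E2→Aggressive; E3→Moderate; E4→Aggressive.
Entrant's best replies: Soft→E2; Moderate→E3; Aggressive→E3.
Only (Moderate, E3) has each player best-responding; Nash payoffs (7, 5).
Sequential outcome (Aggressive, E1) differs from the Nash profile (Moderate, E3).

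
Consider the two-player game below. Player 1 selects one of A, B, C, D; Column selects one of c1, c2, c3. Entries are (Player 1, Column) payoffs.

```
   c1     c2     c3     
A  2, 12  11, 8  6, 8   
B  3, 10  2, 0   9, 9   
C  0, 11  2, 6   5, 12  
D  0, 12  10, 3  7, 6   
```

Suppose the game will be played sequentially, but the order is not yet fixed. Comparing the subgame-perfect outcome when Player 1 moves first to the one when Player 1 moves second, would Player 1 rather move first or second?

If Player 1 leads: Column's best replies are A→c1, B→c1, C→c3, D→c1; Player 1's induced payoffs 2, 3, 5, 0; outcome (C, c3), payoffs (5, 12).
If Column leads: Player 1's best replies are c1→B, c2→A, c3→B; Column's induced payoffs 10, 8, 9; outcome (B, c1), payoffs (3, 10).
Player 1 gets 5 moving first and 3 moving second, so Player 1 prefers to move first.

first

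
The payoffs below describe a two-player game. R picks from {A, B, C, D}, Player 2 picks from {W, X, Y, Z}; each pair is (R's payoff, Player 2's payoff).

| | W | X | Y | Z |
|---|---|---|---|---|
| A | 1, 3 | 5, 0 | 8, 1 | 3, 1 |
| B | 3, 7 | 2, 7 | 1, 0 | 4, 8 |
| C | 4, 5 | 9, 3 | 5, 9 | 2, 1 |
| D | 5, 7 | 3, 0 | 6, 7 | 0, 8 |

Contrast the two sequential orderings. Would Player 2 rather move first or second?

If R leads: Player 2's best replies are A→W, B→Z, C→Y, D→Z; R's induced payoffs 1, 4, 5, 0; outcome (C, Y), payoffs (5, 9).
If Player 2 leads: R's best replies are W→D, X→C, Y→A, Z→B; Player 2's induced payoffs 7, 3, 1, 8; outcome (B, Z), payoffs (4, 8).
Player 2 gets 8 moving first and 9 moving second, so Player 2 prefers to move second.

second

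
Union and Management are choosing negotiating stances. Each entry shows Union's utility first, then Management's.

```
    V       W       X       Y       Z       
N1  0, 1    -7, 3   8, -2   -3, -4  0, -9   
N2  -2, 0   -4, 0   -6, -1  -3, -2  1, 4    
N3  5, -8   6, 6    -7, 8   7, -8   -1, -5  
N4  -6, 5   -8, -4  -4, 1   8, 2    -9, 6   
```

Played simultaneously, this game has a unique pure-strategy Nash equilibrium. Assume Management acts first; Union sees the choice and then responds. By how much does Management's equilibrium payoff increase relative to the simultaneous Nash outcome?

2

Solve by backward induction (Management leads).
- V: Union compares 0, -2, 5, -6 and picks N3; Management would get -8.
- W: Union compares -7, -4, 6, -8 and picks N3; Management would get 6.
- X: Union compares 8, -6, -7, -4 and picks N1; Management would get -2.
- Y: Union compares -3, -3, 7, 8 and picks N4; Management would get 2.
- Z: Union compares 0, 1, -1, -9 and picks N2; Management would get 4.
Maximizing over -8, 6, -2, 2, 4, Management chooses W. Subgame-perfect outcome: (N3, W) with payoffs (6, 6).
For the simultaneous game, intersect best replies.
Union's best replies: V→N3; W→N3; X→N1; Y→N4; Z→N2.
Management's best replies: N1→W; N2→Z; N3→X; N4→Z.
Only (N2, Z) has each player best-responding; Nash payoffs (1, 4).
Management's commitment gain: 6 − 4 = 2.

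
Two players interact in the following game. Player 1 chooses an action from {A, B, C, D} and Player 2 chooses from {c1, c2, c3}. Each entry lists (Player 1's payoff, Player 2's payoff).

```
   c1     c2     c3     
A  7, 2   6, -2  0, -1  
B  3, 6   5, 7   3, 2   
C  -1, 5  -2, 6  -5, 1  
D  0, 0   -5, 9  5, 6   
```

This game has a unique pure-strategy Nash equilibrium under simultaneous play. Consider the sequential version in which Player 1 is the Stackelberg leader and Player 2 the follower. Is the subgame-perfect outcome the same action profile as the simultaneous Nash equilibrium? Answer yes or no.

Solve by backward induction (Player 1 leads).
- A: Player 2 compares 2, -2, -1 and picks c1; Player 1 would get 7.
- B: Player 2 compares 6, 7, 2 and picks c2; Player 1 would get 5.
- C: Player 2 compares 5, 6, 1 and picks c2; Player 1 would get -2.
- D: Player 2 compares 0, 9, 6 and picks c2; Player 1 would get -5.
Among 7, 5, -2, -5, the best is 7 at A. Subgame-perfect outcome: (A, c1) with payoffs (7, 2).
For the simultaneous game, intersect best replies.
Player 1's best replies: c1→A; c2→A; c3→D.
Player 2's best replies: A→c1; B→c2; C→c2; D→c2.
Only (A, c1) has each player best-responding; Nash payoffs (7, 2).
Sequential outcome (A, c1) coincides with the Nash profile (A, c1).

yes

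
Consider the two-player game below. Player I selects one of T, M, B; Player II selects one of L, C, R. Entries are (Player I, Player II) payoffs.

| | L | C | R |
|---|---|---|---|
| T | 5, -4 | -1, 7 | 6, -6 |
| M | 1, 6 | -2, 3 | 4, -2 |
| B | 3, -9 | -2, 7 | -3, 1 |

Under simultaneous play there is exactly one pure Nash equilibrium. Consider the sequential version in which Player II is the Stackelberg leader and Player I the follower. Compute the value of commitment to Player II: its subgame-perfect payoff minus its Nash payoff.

0

Solve by backward induction (Player II leads).
- L → Player I plays T (best of 5, 1, 3); Player II gets -4.
- C → Player I plays T (best of -1, -2, -2); Player II gets 7.
- R → Player I plays T (best of 6, 4, -3); Player II gets -6.
Among -4, 7, -6, the best is 7 at C. Subgame-perfect outcome: (T, C) with payoffs (-1, 7).
For the simultaneous game, intersect best replies.
Player I's best replies: L→T; C→T; R→T.
Player II's best replies: T→C; M→L; B→C.
Only (T, C) has each player best-responding; Nash payoffs (-1, 7).
Player II's commitment gain: 7 − 7 = 0.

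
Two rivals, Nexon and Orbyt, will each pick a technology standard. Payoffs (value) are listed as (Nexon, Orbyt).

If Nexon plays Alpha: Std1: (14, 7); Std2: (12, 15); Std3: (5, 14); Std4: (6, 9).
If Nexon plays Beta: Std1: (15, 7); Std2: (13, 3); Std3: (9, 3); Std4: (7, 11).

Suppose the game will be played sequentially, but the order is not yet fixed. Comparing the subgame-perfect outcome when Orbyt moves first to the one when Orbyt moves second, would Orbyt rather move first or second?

second

If Nexon leads: Orbyt's best replies are Alpha→Std2, Beta→Std4; Nexon's induced payoffs 12, 7; outcome (Alpha, Std2), payoffs (12, 15).
If Orbyt leads: Nexon's best replies are Std1→Beta, Std2→Beta, Std3→Beta, Std4→Beta; Orbyt's induced payoffs 7, 3, 3, 11; outcome (Beta, Std4), payoffs (7, 11).
Orbyt gets 11 moving first and 15 moving second, so Orbyt prefers to move second.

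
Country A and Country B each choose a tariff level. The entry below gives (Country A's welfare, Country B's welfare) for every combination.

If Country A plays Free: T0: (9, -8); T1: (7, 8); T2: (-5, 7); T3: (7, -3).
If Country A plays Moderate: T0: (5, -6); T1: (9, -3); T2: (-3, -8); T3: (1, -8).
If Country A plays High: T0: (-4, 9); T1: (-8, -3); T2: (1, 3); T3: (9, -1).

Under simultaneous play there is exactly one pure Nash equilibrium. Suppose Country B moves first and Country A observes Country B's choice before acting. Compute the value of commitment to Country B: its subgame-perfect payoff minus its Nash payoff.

Solve by backward induction (Country B leads).
- T0: Country A compares 9, 5, -4 and picks Free; Country B would get -8.
- T1: Country A compares 7, 9, -8 and picks Moderate; Country B would get -3.
- T2: Country A compares -5, -3, 1 and picks High; Country B would get 3.
- T3: Country A compares 7, 1, 9 and picks High; Country B would get -1.
Maximizing over -8, -3, 3, -1, Country B chooses T2. Subgame-perfect outcome: (High, T2) with payoffs (1, 3).
Now find the simultaneous Nash equilibrium.
Country A's best replies: T0→Free; T1→Moderate; T2→High; T3→High.
Country B's best replies: Free→T1; Moderate→T1; High→T0.
The unique mutual best reply is (Moderate, T1), giving (9, -3).
Country B's commitment gain: 3 − -3 = 6.

6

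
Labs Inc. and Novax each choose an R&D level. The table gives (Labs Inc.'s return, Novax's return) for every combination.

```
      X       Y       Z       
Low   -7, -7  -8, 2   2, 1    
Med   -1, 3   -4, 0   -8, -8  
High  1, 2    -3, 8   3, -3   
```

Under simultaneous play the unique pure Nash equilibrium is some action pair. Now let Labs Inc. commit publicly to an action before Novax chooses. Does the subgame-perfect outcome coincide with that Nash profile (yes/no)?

no

Work backward from Novax's decision.
- Low → Novax plays Y (best of -7, 2, 1); Labs Inc. gets -8.
- Med → Novax plays X (best of 3, 0, -8); Labs Inc. gets -1.
- High → Novax plays Y (best of 2, 8, -3); Labs Inc. gets -3.
Among -8, -1, -3, the best is -1 at Med. Subgame-perfect outcome: (Med, X) with payoffs (-1, 3).
Now find the simultaneous Nash equilibrium.
Labs Inc.'s best replies: X→High; Y→High; Z→High.
Novax's best replies: Low→Y; Med→X; High→Y.
Only (High, Y) has each player best-responding; Nash payoffs (-3, 8).
Sequential outcome (Med, X) differs from the Nash profile (High, Y).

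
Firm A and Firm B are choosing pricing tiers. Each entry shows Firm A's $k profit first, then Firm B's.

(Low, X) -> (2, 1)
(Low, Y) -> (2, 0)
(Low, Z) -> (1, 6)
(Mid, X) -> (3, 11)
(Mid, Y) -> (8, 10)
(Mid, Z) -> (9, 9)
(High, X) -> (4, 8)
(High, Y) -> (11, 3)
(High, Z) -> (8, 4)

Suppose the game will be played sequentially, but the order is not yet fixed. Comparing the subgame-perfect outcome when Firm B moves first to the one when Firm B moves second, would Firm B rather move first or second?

first

If Firm A leads: Firm B's best replies are Low→Z, Mid→X, High→X; Firm A's induced payoffs 1, 3, 4; outcome (High, X), payoffs (4, 8).
If Firm B leads: Firm A's best replies are X→High, Y→High, Z→Mid; Firm B's induced payoffs 8, 3, 9; outcome (Mid, Z), payoffs (9, 9).
Firm B gets 9 moving first and 8 moving second, so Firm B prefers to move first.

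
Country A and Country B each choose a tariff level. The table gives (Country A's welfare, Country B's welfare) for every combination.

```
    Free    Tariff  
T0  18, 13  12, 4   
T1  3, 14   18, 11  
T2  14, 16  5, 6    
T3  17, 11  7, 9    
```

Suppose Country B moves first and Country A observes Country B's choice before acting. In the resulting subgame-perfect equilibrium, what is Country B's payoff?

13

Country A best-responds to each possible Country B move:
- Free → Country A plays T0 (best of 18, 3, 14, 17); Country B gets 13.
- Tariff → Country A plays T1 (best of 12, 18, 5, 7); Country B gets 11.
Country B's induced payoffs are 13, 11, so Country B commits to Free. Subgame-perfect outcome: (T0, Free) with payoffs (18, 13).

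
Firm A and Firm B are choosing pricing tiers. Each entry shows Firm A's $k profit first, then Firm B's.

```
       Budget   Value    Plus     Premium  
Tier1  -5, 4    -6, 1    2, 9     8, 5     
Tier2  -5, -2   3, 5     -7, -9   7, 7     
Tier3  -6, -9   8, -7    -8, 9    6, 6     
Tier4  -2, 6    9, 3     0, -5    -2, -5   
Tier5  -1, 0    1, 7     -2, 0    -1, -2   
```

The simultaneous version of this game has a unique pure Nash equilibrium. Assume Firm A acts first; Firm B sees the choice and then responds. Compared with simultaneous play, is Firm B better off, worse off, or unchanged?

worse off

Firm B best-responds to each possible Firm A move:
- Tier1: Firm B compares 4, 1, 9, 5 and picks Plus; Firm A would get 2.
- Tier2: Firm B compares -2, 5, -9, 7 and picks Premium; Firm A would get 7.
- Tier3: Firm B compares -9, -7, 9, 6 and picks Plus; Firm A would get -8.
- Tier4: Firm B compares 6, 3, -5, -5 and picks Budget; Firm A would get -2.
- Tier5: Firm B compares 0, 7, 0, -2 and picks Value; Firm A would get 1.
Maximizing over 2, 7, -8, -2, 1, Firm A chooses Tier2. Subgame-perfect outcome: (Tier2, Premium) with payoffs (7, 7).
For the simultaneous game, intersect best replies.
Firm A's best replies: Budget→Tier5; Value→Tier4; Plus→Tier1; Premium→Tier1.
Firm B's best replies: Tier1→Plus; Tier2→Premium; Tier3→Plus; Tier4→Budget; Tier5→Value.
The unique mutual best reply is (Tier1, Plus), giving (2, 9).
Firm B earns 7 sequentially versus 9 at the Nash outcome: worse off.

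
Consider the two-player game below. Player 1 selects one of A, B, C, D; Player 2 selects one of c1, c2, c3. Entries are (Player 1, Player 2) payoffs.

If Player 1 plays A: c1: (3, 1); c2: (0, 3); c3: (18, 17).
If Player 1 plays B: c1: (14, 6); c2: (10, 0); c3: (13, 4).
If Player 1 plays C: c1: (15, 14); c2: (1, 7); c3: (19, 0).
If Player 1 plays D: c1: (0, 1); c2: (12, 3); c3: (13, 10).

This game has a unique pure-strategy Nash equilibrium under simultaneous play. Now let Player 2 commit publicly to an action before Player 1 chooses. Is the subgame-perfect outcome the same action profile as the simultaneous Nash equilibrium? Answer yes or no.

yes

Solve by backward induction (Player 2 leads).
- c1: Player 1 compares 3, 14, 15, 0 and picks C; Player 2 would get 14.
- c2: Player 1 compares 0, 10, 1, 12 and picks D; Player 2 would get 3.
- c3: Player 1 compares 18, 13, 19, 13 and picks C; Player 2 would get 0.
Maximizing over 14, 3, 0, Player 2 chooses c1. Subgame-perfect outcome: (C, c1) with payoffs (15, 14).
Under simultaneous play:
Player 1's best replies: c1→C; c2→D; c3→C.
Player 2's best replies: A→c3; B→c1; C→c1; D→c3.
The unique mutual best reply is (C, c1), giving (15, 14).
Sequential outcome (C, c1) coincides with the Nash profile (C, c1).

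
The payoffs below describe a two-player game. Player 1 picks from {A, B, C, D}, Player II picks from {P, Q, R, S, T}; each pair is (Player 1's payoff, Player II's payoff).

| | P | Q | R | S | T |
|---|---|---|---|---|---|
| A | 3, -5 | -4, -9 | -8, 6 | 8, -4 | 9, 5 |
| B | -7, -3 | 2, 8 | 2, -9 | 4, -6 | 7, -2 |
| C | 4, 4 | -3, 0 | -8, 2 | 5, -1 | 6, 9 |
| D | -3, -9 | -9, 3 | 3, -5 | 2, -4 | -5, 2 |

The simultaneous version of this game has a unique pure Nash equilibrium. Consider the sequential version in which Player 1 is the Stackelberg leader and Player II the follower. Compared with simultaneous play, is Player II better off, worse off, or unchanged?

better off

Solve by backward induction (Player 1 leads).
- A: Player II compares -5, -9, 6, -4, 5 and picks R; Player 1 would get -8.
- B: Player II compares -3, 8, -9, -6, -2 and picks Q; Player 1 would get 2.
- C: Player II compares 4, 0, 2, -1, 9 and picks T; Player 1 would get 6.
- D: Player II compares -9, 3, -5, -4, 2 and picks Q; Player 1 would get -9.
Maximizing over -8, 2, 6, -9, Player 1 chooses C. Subgame-perfect outcome: (C, T) with payoffs (6, 9).
Now find the simultaneous Nash equilibrium.
Player 1's best replies: P→C; Q→B; R→D; S→A; T→A.
Player II's best replies: A→R; B→Q; C→T; D→Q.
Only (B, Q) has each player best-responding; Nash payoffs (2, 8).
Player II earns 9 sequentially versus 8 at the Nash outcome: better off.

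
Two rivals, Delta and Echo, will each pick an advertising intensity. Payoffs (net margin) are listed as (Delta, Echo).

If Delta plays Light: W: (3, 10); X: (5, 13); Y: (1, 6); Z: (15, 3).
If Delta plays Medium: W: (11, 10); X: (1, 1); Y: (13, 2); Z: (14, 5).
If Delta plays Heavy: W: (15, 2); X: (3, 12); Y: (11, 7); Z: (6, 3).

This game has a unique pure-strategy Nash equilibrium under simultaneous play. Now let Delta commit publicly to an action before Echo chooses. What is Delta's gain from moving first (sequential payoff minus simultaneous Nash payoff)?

Work backward from Echo's decision.
- Light: BR = X, leader payoff 5.
- Medium: BR = W, leader payoff 11.
- Heavy: BR = X, leader payoff 3.
Maximizing over 5, 11, 3, Delta chooses Medium. Subgame-perfect outcome: (Medium, W) with payoffs (11, 10).
Now find the simultaneous Nash equilibrium.
Delta's best replies: W→Heavy; X→Light; Y→Medium; Z→Light.
Echo's best replies: Light→X; Medium→W; Heavy→X.
Only (Light, X) has each player best-responding; Nash payoffs (5, 13).
Delta's commitment gain: 11 − 5 = 6.

6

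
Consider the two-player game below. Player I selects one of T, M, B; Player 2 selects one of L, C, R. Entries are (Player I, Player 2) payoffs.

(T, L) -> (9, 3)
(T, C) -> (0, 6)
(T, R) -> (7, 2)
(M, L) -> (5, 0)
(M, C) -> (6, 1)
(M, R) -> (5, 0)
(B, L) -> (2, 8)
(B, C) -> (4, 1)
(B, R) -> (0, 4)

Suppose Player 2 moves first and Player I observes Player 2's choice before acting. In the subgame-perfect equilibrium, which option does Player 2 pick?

Solve by backward induction (Player 2 leads).
- L: Player I compares 9, 5, 2 and picks T; Player 2 would get 3.
- C: Player I compares 0, 6, 4 and picks M; Player 2 would get 1.
- R: Player I compares 7, 5, 0 and picks T; Player 2 would get 2.
Maximizing over 3, 1, 2, Player 2 chooses L. Subgame-perfect outcome: (T, L) with payoffs (9, 3).

L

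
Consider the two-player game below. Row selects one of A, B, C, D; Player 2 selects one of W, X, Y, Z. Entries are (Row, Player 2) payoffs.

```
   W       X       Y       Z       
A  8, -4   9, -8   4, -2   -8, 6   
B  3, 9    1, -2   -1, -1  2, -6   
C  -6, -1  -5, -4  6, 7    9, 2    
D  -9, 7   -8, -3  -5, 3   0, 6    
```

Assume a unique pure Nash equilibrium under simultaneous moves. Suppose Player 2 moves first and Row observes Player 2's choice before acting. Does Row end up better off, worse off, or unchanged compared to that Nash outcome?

unchanged

Solve by backward induction (Player 2 leads).
- W: Row compares 8, 3, -6, -9 and picks A; Player 2 would get -4.
- X: Row compares 9, 1, -5, -8 and picks A; Player 2 would get -8.
- Y: Row compares 4, -1, 6, -5 and picks C; Player 2 would get 7.
- Z: Row compares -8, 2, 9, 0 and picks C; Player 2 would get 2.
Maximizing over -4, -8, 7, 2, Player 2 chooses Y. Subgame-perfect outcome: (C, Y) with payoffs (6, 7).
Under simultaneous play:
Row's best replies: W→A; X→A; Y→C; Z→C.
Player 2's best replies: A→Z; B→W; C→Y; D→W.
Only (C, Y) has each player best-responding; Nash payoffs (6, 7).
Row earns 6 sequentially versus 6 at the Nash outcome: unchanged.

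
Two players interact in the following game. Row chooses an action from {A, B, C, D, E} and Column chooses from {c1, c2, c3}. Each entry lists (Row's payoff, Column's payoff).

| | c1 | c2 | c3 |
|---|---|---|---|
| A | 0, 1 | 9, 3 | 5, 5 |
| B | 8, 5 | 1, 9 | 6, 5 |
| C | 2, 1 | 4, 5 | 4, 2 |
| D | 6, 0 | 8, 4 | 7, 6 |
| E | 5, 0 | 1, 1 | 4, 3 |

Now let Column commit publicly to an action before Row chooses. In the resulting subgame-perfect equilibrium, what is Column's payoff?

Solve by backward induction (Column leads).
- c1: BR = B, leader payoff 5.
- c2: BR = A, leader payoff 3.
- c3: BR = D, leader payoff 6.
Maximizing over 5, 3, 6, Column chooses c3. Subgame-perfect outcome: (D, c3) with payoffs (7, 6).

6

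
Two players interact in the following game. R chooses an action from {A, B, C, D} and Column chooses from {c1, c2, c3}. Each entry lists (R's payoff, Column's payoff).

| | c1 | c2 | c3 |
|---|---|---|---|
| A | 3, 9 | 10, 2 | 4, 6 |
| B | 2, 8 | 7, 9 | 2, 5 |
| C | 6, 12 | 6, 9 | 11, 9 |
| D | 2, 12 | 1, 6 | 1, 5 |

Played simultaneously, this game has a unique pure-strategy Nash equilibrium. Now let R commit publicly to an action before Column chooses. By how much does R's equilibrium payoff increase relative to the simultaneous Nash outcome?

1

Column best-responds to each possible R move:
- A: Column compares 9, 2, 6 and picks c1; R would get 3.
- B: Column compares 8, 9, 5 and picks c2; R would get 7.
- C: Column compares 12, 9, 9 and picks c1; R would get 6.
- D: Column compares 12, 6, 5 and picks c1; R would get 2.
Maximizing over 3, 7, 6, 2, R chooses B. Subgame-perfect outcome: (B, c2) with payoffs (7, 9).
Now find the simultaneous Nash equilibrium.
R's best replies: c1→C; c2→A; c3→C.
Column's best replies: A→c1; B→c2; C→c1; D→c1.
Only (C, c1) has each player best-responding; Nash payoffs (6, 12).
R's commitment gain: 7 − 6 = 1.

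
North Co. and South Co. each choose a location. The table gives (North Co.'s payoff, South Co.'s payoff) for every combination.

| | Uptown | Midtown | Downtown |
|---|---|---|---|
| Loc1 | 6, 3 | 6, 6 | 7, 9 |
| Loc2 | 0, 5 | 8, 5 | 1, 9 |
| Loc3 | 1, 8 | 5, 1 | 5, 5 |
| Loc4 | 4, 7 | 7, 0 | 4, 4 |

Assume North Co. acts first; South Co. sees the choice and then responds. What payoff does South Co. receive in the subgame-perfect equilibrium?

9

Work backward from South Co.'s decision.
- Loc1 → South Co. plays Downtown (best of 3, 6, 9); North Co. gets 7.
- Loc2 → South Co. plays Downtown (best of 5, 5, 9); North Co. gets 1.
- Loc3 → South Co. plays Uptown (best of 8, 1, 5); North Co. gets 1.
- Loc4 → South Co. plays Uptown (best of 7, 0, 4); North Co. gets 4.
Among 7, 1, 1, 4, the best is 7 at Loc1. Subgame-perfect outcome: (Loc1, Downtown) with payoffs (7, 9).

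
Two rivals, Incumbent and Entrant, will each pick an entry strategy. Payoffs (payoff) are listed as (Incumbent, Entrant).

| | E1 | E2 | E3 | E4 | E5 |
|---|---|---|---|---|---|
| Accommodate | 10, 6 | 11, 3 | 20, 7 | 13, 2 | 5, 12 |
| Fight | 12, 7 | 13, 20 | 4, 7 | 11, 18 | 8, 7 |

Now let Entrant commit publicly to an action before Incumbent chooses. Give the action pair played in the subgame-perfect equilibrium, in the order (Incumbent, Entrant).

Backward induction with Entrant moving first.
- E1: BR = Fight, leader payoff 7.
- E2: BR = Fight, leader payoff 20.
- E3: BR = Accommodate, leader payoff 7.
- E4: BR = Accommodate, leader payoff 2.
- E5: BR = Fight, leader payoff 7.
Entrant's induced payoffs are 7, 20, 7, 2, 7, so Entrant commits to E2. Subgame-perfect outcome: (Fight, E2) with payoffs (13, 20).

(Fight, E2)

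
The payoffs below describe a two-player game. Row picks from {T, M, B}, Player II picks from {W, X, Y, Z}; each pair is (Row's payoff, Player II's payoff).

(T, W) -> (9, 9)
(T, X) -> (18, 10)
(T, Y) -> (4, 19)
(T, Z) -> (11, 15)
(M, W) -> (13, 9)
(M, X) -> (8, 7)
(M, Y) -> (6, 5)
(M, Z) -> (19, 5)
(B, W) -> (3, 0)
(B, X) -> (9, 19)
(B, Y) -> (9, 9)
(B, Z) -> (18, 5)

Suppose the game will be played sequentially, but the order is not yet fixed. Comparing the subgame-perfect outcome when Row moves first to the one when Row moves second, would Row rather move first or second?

second

If Row leads: Player II's best replies are T→Y, M→W, B→X; Row's induced payoffs 4, 13, 9; outcome (M, W), payoffs (13, 9).
If Player II leads: Row's best replies are W→M, X→T, Y→B, Z→M; Player II's induced payoffs 9, 10, 9, 5; outcome (T, X), payoffs (18, 10).
Row gets 13 moving first and 18 moving second, so Row prefers to move second.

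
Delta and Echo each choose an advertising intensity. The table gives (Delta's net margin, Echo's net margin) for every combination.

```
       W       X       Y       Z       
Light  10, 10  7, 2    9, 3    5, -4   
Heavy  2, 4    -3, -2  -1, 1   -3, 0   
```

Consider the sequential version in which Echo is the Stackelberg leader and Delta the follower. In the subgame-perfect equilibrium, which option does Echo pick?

Delta best-responds to each possible Echo move:
- W: Delta compares 10, 2 and picks Light; Echo would get 10.
- X: Delta compares 7, -3 and picks Light; Echo would get 2.
- Y: Delta compares 9, -1 and picks Light; Echo would get 3.
- Z: Delta compares 5, -3 and picks Light; Echo would get -4.
Echo's induced payoffs are 10, 2, 3, -4, so Echo commits to W. Subgame-perfect outcome: (Light, W) with payoffs (10, 10).

W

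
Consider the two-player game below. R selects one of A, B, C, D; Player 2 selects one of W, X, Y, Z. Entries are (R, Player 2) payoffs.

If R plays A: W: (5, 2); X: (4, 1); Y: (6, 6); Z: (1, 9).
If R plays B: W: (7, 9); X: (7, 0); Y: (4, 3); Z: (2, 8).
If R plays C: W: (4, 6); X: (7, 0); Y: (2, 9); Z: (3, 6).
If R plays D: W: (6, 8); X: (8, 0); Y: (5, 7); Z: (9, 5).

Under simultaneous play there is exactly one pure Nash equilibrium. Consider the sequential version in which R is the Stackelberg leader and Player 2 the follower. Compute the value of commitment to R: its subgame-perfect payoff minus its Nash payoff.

Work backward from Player 2's decision.
- A: Player 2 compares 2, 1, 6, 9 and picks Z; R would get 1.
- B: Player 2 compares 9, 0, 3, 8 and picks W; R would get 7.
- C: Player 2 compares 6, 0, 9, 6 and picks Y; R would get 2.
- D: Player 2 compares 8, 0, 7, 5 and picks W; R would get 6.
Maximizing over 1, 7, 2, 6, R chooses B. Subgame-perfect outcome: (B, W) with payoffs (7, 9).
Under simultaneous play:
R's best replies: W→B; X→D; Y→A; Z→D.
Player 2's best replies: A→Z; B→W; C→Y; D→W.
Only (B, W) has each player best-responding; Nash payoffs (7, 9).
R's commitment gain: 7 − 7 = 0.

0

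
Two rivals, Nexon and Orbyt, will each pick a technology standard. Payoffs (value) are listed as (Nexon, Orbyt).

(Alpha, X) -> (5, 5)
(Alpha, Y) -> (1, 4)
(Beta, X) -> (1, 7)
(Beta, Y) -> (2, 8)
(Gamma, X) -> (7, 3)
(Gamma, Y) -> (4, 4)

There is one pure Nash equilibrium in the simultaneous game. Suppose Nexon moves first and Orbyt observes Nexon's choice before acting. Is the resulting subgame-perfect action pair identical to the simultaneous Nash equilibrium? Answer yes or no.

Backward induction with Nexon moving first.
- Alpha: BR = X, leader payoff 5.
- Beta: BR = Y, leader payoff 2.
- Gamma: BR = Y, leader payoff 4.
Among 5, 2, 4, the best is 5 at Alpha. Subgame-perfect outcome: (Alpha, X) with payoffs (5, 5).
Under simultaneous play:
Nexon's best replies: X→Gamma; Y→Gamma.
Orbyt's best replies: Alpha→X; Beta→Y; Gamma→Y.
Only (Gamma, Y) has each player best-responding; Nash payoffs (4, 4).
Sequential outcome (Alpha, X) differs from the Nash profile (Gamma, Y).

no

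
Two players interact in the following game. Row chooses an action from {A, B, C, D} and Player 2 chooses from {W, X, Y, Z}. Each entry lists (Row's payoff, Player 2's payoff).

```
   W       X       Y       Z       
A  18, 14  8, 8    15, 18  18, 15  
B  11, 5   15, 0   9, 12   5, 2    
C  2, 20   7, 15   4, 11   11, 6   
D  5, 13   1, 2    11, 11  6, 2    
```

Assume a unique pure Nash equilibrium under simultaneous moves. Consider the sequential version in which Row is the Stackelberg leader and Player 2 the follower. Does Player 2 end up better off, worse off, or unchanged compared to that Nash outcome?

Player 2 best-responds to each possible Row move:
- A: BR = Y, leader payoff 15.
- B: BR = Y, leader payoff 9.
- C: BR = W, leader payoff 2.
- D: BR = W, leader payoff 5.
Maximizing over 15, 9, 2, 5, Row chooses A. Subgame-perfect outcome: (A, Y) with payoffs (15, 18).
Now find the simultaneous Nash equilibrium.
Row's best replies: W→A; X→B; Y→A; Z→A.
Player 2's best replies: A→Y; B→Y; C→W; D→W.
Only (A, Y) has each player best-responding; Nash payoffs (15, 18).
Player 2 earns 18 sequentially versus 18 at the Nash outcome: unchanged.

unchanged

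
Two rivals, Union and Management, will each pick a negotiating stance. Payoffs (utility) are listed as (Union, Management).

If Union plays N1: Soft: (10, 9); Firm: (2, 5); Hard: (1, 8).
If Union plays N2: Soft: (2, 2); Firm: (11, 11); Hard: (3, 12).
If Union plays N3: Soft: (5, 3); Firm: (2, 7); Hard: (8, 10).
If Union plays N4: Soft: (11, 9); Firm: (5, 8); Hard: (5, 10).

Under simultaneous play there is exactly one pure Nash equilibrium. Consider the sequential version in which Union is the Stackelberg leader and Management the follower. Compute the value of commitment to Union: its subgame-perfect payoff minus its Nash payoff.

Backward induction with Union moving first.
- N1 → Management plays Soft (best of 9, 5, 8); Union gets 10.
- N2 → Management plays Hard (best of 2, 11, 12); Union gets 3.
- N3 → Management plays Hard (best of 3, 7, 10); Union gets 8.
- N4 → Management plays Hard (best of 9, 8, 10); Union gets 5.
Maximizing over 10, 3, 8, 5, Union chooses N1. Subgame-perfect outcome: (N1, Soft) with payoffs (10, 9).
Under simultaneous play:
Union's best replies: Soft→N4; Firm→N2; Hard→N3.
Management's best replies: N1→Soft; N2→Hard; N3→Hard; N4→Hard.
The unique mutual best reply is (N3, Hard), giving (8, 10).
Union's commitment gain: 10 − 8 = 2.

2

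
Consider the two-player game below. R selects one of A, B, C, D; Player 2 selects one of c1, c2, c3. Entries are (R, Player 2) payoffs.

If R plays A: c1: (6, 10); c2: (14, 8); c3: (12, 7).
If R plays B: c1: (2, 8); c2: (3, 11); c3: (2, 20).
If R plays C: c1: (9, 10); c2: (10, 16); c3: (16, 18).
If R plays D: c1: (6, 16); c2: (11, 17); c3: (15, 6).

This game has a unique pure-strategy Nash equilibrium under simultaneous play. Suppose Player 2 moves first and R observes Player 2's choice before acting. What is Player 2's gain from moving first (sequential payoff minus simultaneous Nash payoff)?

Backward induction with Player 2 moving first.
- c1 → R plays C (best of 6, 2, 9, 6); Player 2 gets 10.
- c2 → R plays A (best of 14, 3, 10, 11); Player 2 gets 8.
- c3 → R plays C (best of 12, 2, 16, 15); Player 2 gets 18.
Maximizing over 10, 8, 18, Player 2 chooses c3. Subgame-perfect outcome: (C, c3) with payoffs (16, 18).
Under simultaneous play:
R's best replies: c1→C; c2→A; c3→C.
Player 2's best replies: A→c1; B→c3; C→c3; D→c2.
Only (C, c3) has each player best-responding; Nash payoffs (16, 18).
Player 2's commitment gain: 18 − 18 = 0.

0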